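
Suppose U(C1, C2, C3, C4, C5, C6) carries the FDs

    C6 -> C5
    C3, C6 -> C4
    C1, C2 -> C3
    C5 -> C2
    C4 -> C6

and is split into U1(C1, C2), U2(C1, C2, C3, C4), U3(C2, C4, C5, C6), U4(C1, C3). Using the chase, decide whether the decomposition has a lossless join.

Chase test. Columns are C1, C2, C3, C4, C5, C6; row i has aⱼ where attribute j ∈ Ui, else bᵢⱼ.
Initial tableau (one row per fragment):
  row 1: a1 a2 b13 b14 b15 b16
  row 2: a1 a2 a3 a4 b25 b26
  row 3: b31 a2 b33 a4 a5 a6
  row 4: a1 b42 a3 b44 b45 b46
Rows 1 and 2 agree on C1, C2; apply C1, C2→C3 and equate their C3 entries.
Rows 2 and 3 agree on C4; apply C4→C6 and equate their C6 entries.
Rows 2 and 3 agree on C6; apply C6→C5 and equate their C5 entries.
Row 2 is now all distinguished symbols — the join is lossless.

Yes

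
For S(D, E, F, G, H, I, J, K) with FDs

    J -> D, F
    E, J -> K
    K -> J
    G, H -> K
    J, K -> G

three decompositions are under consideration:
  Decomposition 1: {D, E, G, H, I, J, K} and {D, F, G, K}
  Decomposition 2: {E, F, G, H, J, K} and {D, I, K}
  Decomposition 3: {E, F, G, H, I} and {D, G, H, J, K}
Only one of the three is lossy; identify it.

Decomposition 1: common = {D, G, K}, closure = {D, F, G, J, K} → lossless.
Decomposition 2: common = {K}, closure = {D, F, G, J, K} → lossy.
Decomposition 3: common = {G, H}, closure = {D, F, G, H, J, K} → lossless.

Decomposition 2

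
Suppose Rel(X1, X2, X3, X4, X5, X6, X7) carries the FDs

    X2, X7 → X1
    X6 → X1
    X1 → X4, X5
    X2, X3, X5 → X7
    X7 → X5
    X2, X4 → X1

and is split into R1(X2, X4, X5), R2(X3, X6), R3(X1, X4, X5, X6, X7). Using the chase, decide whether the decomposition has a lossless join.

Chase test. Columns are X1, X2, X3, X4, X5, X6, X7; row i has aⱼ where attribute j ∈ Ri, else bᵢⱼ.
Initial tableau (one row per fragment):
  row 1: b11 a2 b13 a4 a5 b16 b17
  row 2: b21 b22 a3 b24 b25 a6 b27
  row 3: a1 b32 b33 a4 a5 a6 a7
Rows 2 and 3 agree on X6; apply X6→X1 and equate their X1 entries.
Rows 2 and 3 agree on X1; apply X1→X4, X5 and equate their X4, X5 entries.
No row becomes fully distinguished — the join is lossy.

No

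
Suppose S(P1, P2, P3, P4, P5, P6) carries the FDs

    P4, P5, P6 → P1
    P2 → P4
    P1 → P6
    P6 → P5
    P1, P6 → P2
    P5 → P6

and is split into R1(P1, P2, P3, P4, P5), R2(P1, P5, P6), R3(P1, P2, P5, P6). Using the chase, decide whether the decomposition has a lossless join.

Chase test. Columns are P1, P2, P3, P4, P5, P6; row i has aⱼ where attribute j ∈ Ri, else bᵢⱼ.
Initial tableau (one row per fragment):
  row 1: a1 a2 a3 a4 a5 b16
  row 2: a1 b22 b23 b24 a5 a6
  row 3: a1 a2 b33 b34 a5 a6
Rows 1 and 3 agree on P2; apply P2→P4 and equate their P4 entries.
Rows 1 and 2 agree on P1; apply P1→P6 and equate their P6 entries.
Rows 1 and 2 agree on P1, P6; apply P1, P6→P2 and equate their P2 entries.
Rows 1 and 2 agree on P2; apply P2→P4 and equate their P4 entries.
Row 1 is now all distinguished symbols — the join is lossless.

Yes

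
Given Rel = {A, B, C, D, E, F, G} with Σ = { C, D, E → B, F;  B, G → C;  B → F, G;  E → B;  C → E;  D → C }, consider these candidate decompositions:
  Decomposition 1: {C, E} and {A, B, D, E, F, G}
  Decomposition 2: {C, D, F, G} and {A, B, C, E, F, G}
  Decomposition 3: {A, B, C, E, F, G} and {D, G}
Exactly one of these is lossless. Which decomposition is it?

Decomposition 1: common = {E}, closure = {B, C, E, F, G} → lossless.
Decomposition 2: common = {C, F, G}, closure = {B, C, E, F, G} → lossy.
Decomposition 3: common = {G}, closure = {G} → lossy.

Decomposition 1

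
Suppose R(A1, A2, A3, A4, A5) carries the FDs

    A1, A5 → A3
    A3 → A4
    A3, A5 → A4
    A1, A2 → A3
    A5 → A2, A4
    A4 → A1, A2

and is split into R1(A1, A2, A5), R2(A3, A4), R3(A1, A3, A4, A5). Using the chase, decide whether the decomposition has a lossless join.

Yes

Chase test. Columns are A1, A2, A3, A4, A5; row i has aⱼ where attribute j ∈ Ri, else bᵢⱼ.
Initial tableau (one row per fragment):
  row 1: a1 a2 b13 b14 a5
  row 2: b21 b22 a3 a4 b25
  row 3: a1 b32 a3 a4 a5
Rows 1 and 3 agree on A1, A5; apply A1, A5→A3 and equate their A3 entries.
Rows 1 and 2 agree on A3; apply A3→A4 and equate their A4 entries.
Rows 1 and 3 agree on A5; apply A5→A2, A4 and equate their A2, A4 entries.
Rows 1 and 2 agree on A4; apply A4→A1, A2 and equate their A1, A2 entries.
Row 1 is now all distinguished symbols — the join is lossless.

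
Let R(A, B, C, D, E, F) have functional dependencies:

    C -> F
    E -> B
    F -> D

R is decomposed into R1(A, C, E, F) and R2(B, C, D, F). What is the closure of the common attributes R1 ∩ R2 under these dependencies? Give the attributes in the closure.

C, D, F

R1 ∩ R2 = {C, F}.
F → D applies, adding D
Closure: {C, D, F}.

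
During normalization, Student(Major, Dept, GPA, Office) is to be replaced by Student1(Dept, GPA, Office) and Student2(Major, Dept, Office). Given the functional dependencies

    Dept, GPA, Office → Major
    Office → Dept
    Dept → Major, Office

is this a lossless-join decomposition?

Common attributes: Student1 ∩ Student2 = {Dept, Office}.
Closure of {Dept, Office}: Dept → Major, Office applies, adding Major. So (Dept, Office)⁺ = {Major, Dept, Office}.
This closure contains every attribute of Student2, so Student1 ∩ Student2 → Student2. The join is lossless.

Yes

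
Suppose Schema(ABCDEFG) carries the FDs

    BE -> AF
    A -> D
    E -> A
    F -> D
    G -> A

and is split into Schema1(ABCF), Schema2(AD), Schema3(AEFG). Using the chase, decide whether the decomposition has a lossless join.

No

Chase test. Columns are ABCDEFG; row i has aⱼ where attribute j ∈ Schemai, else bᵢⱼ.
Initial tableau (one row per fragment):
  row 1: a1 a2 a3 b14 b15 a6 b17
  row 2: a1 b22 b23 a4 b25 b26 b27
  row 3: a1 b32 b33 b34 a5 a6 a7
Rows 1 and 2 agree on A; apply A→D and equate their D entries.
Rows 1 and 3 agree on A; apply A→D and equate their D entries.
No row becomes fully distinguished — the join is lossy.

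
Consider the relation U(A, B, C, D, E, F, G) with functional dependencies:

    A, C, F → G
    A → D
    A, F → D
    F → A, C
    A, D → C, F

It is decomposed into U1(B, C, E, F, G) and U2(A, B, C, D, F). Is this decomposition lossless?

Common attributes: U1 ∩ U2 = {B, C, F}.
Closure of {B, C, F}: F → A, C applies, adding A; A, C, F → G applies, adding G; A → D applies, adding D. So (B, C, F)⁺ = {A, B, C, D, F, G}.
This closure contains every attribute of U2, so U1 ∩ U2 → U2. The join is lossless.

Yes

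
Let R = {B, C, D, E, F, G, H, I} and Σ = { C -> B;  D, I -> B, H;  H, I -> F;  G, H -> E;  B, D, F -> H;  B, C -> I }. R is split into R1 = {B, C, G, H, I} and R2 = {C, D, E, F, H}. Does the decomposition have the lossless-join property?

No

Common attributes: R1 ∩ R2 = {C, H}.
Closure of {C, H}: C → B applies, adding B; B, C → I applies, adding I; H, I → F applies, adding F. So (C, H)⁺ = {B, C, F, H, I}.
The closure contains neither all of R1 = {B, C, G, H, I} nor all of R2 = {C, D, E, F, H}, so the common attributes are not a superkey of either fragment. The join is lossy.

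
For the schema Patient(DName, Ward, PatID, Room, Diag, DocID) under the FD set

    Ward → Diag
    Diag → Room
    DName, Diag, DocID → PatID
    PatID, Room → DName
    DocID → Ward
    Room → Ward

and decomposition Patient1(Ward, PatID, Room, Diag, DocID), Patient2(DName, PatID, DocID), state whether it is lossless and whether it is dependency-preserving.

lossless but not dependency-preserving

Lossless test: (PatID, DocID)⁺ = {DName, Ward, PatID, Room, Diag, DocID}, which contains all of one fragment — lossless.
Dependency preservation: the restricted closure of {PatID, Room} across the fragments never reaches {DName}, so PatID, Room → DName cannot be enforced without a join — not preserved.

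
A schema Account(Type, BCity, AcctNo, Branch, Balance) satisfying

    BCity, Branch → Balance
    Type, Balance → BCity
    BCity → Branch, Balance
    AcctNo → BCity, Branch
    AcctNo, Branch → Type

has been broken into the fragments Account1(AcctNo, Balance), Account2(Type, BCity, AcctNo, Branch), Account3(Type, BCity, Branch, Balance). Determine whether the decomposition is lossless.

Chase test. Columns are Type, BCity, AcctNo, Branch, Balance; row i has aⱼ where attribute j ∈ Accounti, else bᵢⱼ.
Initial tableau (one row per fragment):
  row 1: b11 b12 a3 b14 a5
  row 2: a1 a2 a3 a4 b25
  row 3: a1 a2 b33 a4 a5
Rows 2 and 3 agree on BCity, Branch; apply BCity, Branch→Balance and equate their Balance entries.
Rows 1 and 2 agree on AcctNo; apply AcctNo→BCity, Branch and equate their BCity, Branch entries.
Rows 1 and 2 agree on AcctNo, Branch; apply AcctNo, Branch→Type and equate their Type entries.
Row 1 is now all distinguished symbols — the join is lossless.

Yes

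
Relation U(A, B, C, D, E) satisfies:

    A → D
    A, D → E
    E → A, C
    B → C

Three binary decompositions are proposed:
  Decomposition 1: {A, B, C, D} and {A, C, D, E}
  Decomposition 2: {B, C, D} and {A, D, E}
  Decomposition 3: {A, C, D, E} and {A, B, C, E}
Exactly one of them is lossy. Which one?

Decomposition 1: common = {A, C, D}, closure = {A, C, D, E} → lossless.
Decomposition 2: common = {D}, closure = {D} → lossy.
Decomposition 3: common = {A, C, E}, closure = {A, C, D, E} → lossless.

Decomposition 2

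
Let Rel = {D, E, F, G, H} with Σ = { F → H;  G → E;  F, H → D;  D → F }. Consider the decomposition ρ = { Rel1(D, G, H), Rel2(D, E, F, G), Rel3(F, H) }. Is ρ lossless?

Yes

Chase test. Columns are D, E, F, G, H; row i has aⱼ where attribute j ∈ Reli, else bᵢⱼ.
Initial tableau (one row per fragment):
  row 1: a1 b12 b13 a4 a5
  row 2: a1 a2 a3 a4 b25
  row 3: b31 b32 a3 b34 a5
Rows 2 and 3 agree on F; apply F→H and equate their H entries.
Rows 1 and 2 agree on G; apply G→E and equate their E entries.
Rows 2 and 3 agree on F, H; apply F, H→D and equate their D entries.
Rows 1 and 2 agree on D; apply D→F and equate their F entries.
Row 1 is now all distinguished symbols — the join is lossless.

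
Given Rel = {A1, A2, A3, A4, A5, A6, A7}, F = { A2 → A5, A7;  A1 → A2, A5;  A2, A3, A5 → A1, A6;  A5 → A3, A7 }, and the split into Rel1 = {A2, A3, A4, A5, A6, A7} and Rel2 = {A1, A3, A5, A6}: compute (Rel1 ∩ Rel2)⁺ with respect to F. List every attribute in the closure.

A3, A5, A6, A7

Rel1 ∩ Rel2 = {A3, A5, A6}.
A5 → A3, A7 applies, adding A7
Closure: {A3, A5, A6, A7}.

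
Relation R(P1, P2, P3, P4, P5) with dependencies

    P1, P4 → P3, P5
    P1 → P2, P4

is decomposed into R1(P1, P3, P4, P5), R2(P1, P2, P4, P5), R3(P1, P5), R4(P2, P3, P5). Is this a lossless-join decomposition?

Chase test. Columns are P1, P2, P3, P4, P5; row i has aⱼ where attribute j ∈ Ri, else bᵢⱼ.
Initial tableau (one row per fragment):
  row 1: a1 b12 a3 a4 a5
  row 2: a1 a2 b23 a4 a5
  row 3: a1 b32 b33 b34 a5
  row 4: b41 a2 a3 b44 a5
Rows 1 and 2 agree on P1, P4; apply P1, P4→P3, P5 and equate their P3, P5 entries.
Rows 1 and 2 agree on P1; apply P1→P2, P4 and equate their P2, P4 entries.
Rows 1 and 3 agree on P1; apply P1→P2, P4 and equate their P2, P4 entries.
Rows 1 and 3 agree on P1, P4; apply P1, P4→P3, P5 and equate their P3, P5 entries.
Row 1 is now all distinguished symbols — the join is lossless.

Yes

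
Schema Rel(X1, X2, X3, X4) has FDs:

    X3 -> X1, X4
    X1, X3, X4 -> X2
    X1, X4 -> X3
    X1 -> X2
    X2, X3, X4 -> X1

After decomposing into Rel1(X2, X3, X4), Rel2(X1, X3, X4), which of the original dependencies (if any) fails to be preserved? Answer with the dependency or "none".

X1 -> X2

Check X1 → X2: no single fragment contains all of {X1, X2}, and the restricted closure of {X1} across the fragments never reaches {X2}.
X3 → X1, X4 is preserved.
X1, X3, X4 → X2 is preserved.
X1, X4 → X3 is preserved.
X2, X3, X4 → X1 is preserved.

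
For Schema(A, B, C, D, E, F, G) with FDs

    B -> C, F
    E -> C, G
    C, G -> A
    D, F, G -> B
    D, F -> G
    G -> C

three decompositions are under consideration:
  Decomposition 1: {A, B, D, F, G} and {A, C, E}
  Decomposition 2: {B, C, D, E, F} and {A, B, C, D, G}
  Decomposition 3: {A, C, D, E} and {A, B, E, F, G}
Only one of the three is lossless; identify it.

Decomposition 2

Decomposition 1: common = {A}, closure = {A} → lossy.
Decomposition 2: common = {B, C, D}, closure = {A, B, C, D, F, G} → lossless.
Decomposition 3: common = {A, E}, closure = {A, C, E, G} → lossy.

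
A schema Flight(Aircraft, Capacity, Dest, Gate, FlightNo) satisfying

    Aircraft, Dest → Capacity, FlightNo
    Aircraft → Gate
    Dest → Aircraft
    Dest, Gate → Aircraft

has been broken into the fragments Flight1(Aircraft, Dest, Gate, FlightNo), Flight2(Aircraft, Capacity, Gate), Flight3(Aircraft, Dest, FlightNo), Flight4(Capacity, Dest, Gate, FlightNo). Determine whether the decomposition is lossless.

Yes

Chase test. Columns are Aircraft, Capacity, Dest, Gate, FlightNo; row i has aⱼ where attribute j ∈ Flighti, else bᵢⱼ.
Initial tableau (one row per fragment):
  row 1: a1 b12 a3 a4 a5
  row 2: a1 a2 b23 a4 b25
  row 3: a1 b32 a3 b34 a5
  row 4: b41 a2 a3 a4 a5
Rows 1 and 3 agree on Aircraft, Dest; apply Aircraft, Dest→Capacity, FlightNo and equate their Capacity, FlightNo entries.
Rows 1 and 3 agree on Aircraft; apply Aircraft→Gate and equate their Gate entries.
Rows 1 and 4 agree on Dest; apply Dest→Aircraft and equate their Aircraft entries.
Rows 1 and 4 agree on Aircraft, Dest; apply Aircraft, Dest→Capacity, FlightNo and equate their Capacity, FlightNo entries.
Row 1 is now all distinguished symbols — the join is lossless.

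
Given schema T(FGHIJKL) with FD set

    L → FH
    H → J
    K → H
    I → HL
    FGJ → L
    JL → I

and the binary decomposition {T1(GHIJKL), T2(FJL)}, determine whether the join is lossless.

Yes

Common attributes: T1 ∩ T2 = {JL}.
Closure of {JL}: L → FH applies, adding FH; JL → I applies, adding I. So (JL)⁺ = {FHIJL}.
This closure contains every attribute of T2, so T1 ∩ T2 → T2. The join is lossless.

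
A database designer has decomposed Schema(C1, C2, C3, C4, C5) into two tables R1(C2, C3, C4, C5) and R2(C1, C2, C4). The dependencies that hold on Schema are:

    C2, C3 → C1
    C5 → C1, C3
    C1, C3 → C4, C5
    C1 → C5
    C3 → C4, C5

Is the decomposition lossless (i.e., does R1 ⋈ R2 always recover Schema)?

No

Common attributes: R1 ∩ R2 = {C2, C4}.
No dependency enlarges {C2, C4}, so (C2, C4)⁺ = {C2, C4}.
The closure contains neither all of R1 = {C2, C3, C4, C5} nor all of R2 = {C1, C2, C4}, so the common attributes are not a superkey of either fragment. The join is lossy.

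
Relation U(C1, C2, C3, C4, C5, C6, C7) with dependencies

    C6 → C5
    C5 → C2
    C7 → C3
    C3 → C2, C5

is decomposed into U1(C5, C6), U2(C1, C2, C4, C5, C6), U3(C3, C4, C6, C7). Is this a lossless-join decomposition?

No

Chase test. Columns are C1, C2, C3, C4, C5, C6, C7; row i has aⱼ where attribute j ∈ Ui, else bᵢⱼ.
Initial tableau (one row per fragment):
  row 1: b11 b12 b13 b14 a5 a6 b17
  row 2: a1 a2 b23 a4 a5 a6 b27
  row 3: b31 b32 a3 a4 b35 a6 a7
Rows 1 and 3 agree on C6; apply C6→C5 and equate their C5 entries.
Rows 1 and 2 agree on C5; apply C5→C2 and equate their C2 entries.
Rows 1 and 3 agree on C5; apply C5→C2 and equate their C2 entries.
No row becomes fully distinguished — the join is lossy.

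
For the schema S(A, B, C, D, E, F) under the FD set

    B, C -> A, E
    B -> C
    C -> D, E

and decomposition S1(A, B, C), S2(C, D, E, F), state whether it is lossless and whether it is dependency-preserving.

lossy but dependency-preserving

Lossless test: (C)⁺ = {C, D, E}, which is a superkey of neither fragment — lossy.
Dependency preservation: B, C → A, E is not contained in any single fragment, but the restricted closure of its left-hand side across the fragments still reaches the right-hand side; the remaining FDs each lie inside some fragment. All dependencies are preserved.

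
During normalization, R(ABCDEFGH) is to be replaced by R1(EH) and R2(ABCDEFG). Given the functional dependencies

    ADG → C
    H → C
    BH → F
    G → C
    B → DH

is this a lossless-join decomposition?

No

Common attributes: R1 ∩ R2 = {E}.
No dependency enlarges {E}, so (E)⁺ = {E}.
The closure contains neither all of R1 = {EH} nor all of R2 = {ABCDEFG}, so the common attributes are not a superkey of either fragment. The join is lossy.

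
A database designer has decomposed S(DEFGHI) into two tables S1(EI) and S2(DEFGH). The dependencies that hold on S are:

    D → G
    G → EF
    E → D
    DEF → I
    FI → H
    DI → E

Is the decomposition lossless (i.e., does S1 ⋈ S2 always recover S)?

Common attributes: S1 ∩ S2 = {E}.
Closure of {E}: E → D applies, adding D; D → G applies, adding G; G → EF applies, adding F; DEF → I applies, adding I; FI → H applies, adding H. So (E)⁺ = {DEFGHI}.
This closure contains every attribute of S1, so S1 ∩ S2 → S1. The join is lossless.

Yes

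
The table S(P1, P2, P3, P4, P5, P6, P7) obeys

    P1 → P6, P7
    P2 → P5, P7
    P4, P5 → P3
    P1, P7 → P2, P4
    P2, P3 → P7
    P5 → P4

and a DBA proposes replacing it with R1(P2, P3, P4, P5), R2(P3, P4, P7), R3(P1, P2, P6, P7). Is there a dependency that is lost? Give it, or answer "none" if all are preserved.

P1 → P6, P7 lies within R3.
P2 → P5, P7: restricted closure across fragments reaches P5, P7.
P4, P5 → P3 lies within R1.
P1, P7 → P2, P4: restricted closure across fragments reaches P2, P4.
P2, P3 → P7: restricted closure across fragments reaches P7.
P5 → P4 lies within R1.
Every dependency is enforceable on the fragments, so the decomposition is dependency-preserving.

none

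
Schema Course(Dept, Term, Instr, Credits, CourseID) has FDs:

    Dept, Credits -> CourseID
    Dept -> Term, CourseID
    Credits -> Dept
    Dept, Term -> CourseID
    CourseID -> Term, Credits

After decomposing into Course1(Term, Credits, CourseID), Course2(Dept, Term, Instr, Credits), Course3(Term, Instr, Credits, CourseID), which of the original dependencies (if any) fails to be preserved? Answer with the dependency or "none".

none

Dept, Credits → CourseID: restricted closure across fragments reaches CourseID.
Dept → Term, CourseID: restricted closure across fragments reaches Term, CourseID.
Credits → Dept lies within Course2.
Dept, Term → CourseID: restricted closure across fragments reaches CourseID.
CourseID → Term, Credits lies within Course1.
Every dependency is enforceable on the fragments, so the decomposition is dependency-preserving.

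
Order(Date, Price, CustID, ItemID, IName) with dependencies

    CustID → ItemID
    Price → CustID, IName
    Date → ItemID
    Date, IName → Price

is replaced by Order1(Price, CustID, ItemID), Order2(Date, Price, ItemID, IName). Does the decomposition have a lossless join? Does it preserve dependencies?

Lossless test: (Price, ItemID)⁺ = {Price, CustID, ItemID, IName}, which contains all of one fragment — lossless.
Dependency preservation: Price → CustID, IName is not contained in any single fragment, but the restricted closure of its left-hand side across the fragments still reaches the right-hand side; the remaining FDs each lie inside some fragment. All dependencies are preserved.

lossless and dependency-preserving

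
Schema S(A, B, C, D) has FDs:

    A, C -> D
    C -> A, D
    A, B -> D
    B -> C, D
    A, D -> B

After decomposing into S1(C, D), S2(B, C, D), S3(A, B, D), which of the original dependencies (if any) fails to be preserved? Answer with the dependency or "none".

none

A, C → D: restricted closure across fragments reaches D.
C → A, D: restricted closure across fragments reaches A, D.
A, B → D lies within S3.
B → C, D lies within S2.
A, D → B lies within S3.
Every dependency is enforceable on the fragments, so the decomposition is dependency-preserving.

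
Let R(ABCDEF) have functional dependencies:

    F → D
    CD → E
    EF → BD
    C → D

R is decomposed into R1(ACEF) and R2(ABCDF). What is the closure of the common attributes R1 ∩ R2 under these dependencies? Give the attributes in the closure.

ABCDEF

R1 ∩ R2 = {ACF}.
F → D applies, adding D
CD → E applies, adding E
EF → BD applies, adding B
Closure: {ABCDEF}.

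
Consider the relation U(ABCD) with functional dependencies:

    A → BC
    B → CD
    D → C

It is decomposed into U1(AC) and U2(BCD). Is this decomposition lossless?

Common attributes: U1 ∩ U2 = {C}.
No dependency enlarges {C}, so (C)⁺ = {C}.
The closure contains neither all of U1 = {AC} nor all of U2 = {BCD}, so the common attributes are not a superkey of either fragment. The join is lossy.

No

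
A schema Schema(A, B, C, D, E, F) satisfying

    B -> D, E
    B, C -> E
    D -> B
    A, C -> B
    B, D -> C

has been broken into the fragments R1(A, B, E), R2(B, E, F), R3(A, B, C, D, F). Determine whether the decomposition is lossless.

Yes

Chase test. Columns are A, B, C, D, E, F; row i has aⱼ where attribute j ∈ Ri, else bᵢⱼ.
Initial tableau (one row per fragment):
  row 1: a1 a2 b13 b14 a5 b16
  row 2: b21 a2 b23 b24 a5 a6
  row 3: a1 a2 a3 a4 b35 a6
Rows 1 and 2 agree on B; apply B→D, E and equate their D, E entries.
Rows 1 and 3 agree on B; apply B→D, E and equate their D, E entries.
Rows 1 and 2 agree on B, D; apply B, D→C and equate their C entries.
Rows 1 and 3 agree on B, D; apply B, D→C and equate their C entries.
Row 3 is now all distinguished symbols — the join is lossless.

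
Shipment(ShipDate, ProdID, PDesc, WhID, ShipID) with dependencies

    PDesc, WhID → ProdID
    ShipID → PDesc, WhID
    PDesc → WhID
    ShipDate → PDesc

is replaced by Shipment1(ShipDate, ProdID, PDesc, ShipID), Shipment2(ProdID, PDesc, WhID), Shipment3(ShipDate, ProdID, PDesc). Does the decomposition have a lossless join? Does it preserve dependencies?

Lossless test (chase): Rows 1 and 2 agree on PDesc; apply PDesc→WhID and equate their WhID entries. Rows 1 and 3 agree on PDesc; apply PDesc→WhID and equate their WhID entries. Row 1 is now all distinguished symbols — the join is lossless.
Dependency preservation: ShipID → PDesc, WhID is not contained in any single fragment, but the restricted closure of its left-hand side across the fragments still reaches the right-hand side; the remaining FDs each lie inside some fragment. All dependencies are preserved.

lossless and dependency-preserving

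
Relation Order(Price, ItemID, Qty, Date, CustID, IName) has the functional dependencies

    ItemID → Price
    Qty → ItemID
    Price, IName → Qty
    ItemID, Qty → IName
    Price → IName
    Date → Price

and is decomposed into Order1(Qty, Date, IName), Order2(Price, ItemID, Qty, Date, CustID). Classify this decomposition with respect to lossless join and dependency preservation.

lossless and dependency-preserving

Lossless test: (Qty, Date)⁺ = {Price, ItemID, Qty, Date, IName}, which contains all of one fragment — lossless.
Dependency preservation: Price, IName → Qty; ItemID, Qty → IName; Price → IName are not contained in any single fragment, but the restricted closure of each left-hand side across the fragments still reaches the right-hand side; the remaining FDs each lie inside some fragment. All dependencies are preserved.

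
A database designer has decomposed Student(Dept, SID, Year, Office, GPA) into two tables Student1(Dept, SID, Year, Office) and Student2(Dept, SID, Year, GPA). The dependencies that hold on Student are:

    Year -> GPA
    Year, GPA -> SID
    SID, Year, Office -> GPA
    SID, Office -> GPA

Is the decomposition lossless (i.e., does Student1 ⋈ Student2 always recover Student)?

Common attributes: Student1 ∩ Student2 = {Dept, SID, Year}.
Closure of {Dept, SID, Year}: Year → GPA applies, adding GPA. So (Dept, SID, Year)⁺ = {Dept, SID, Year, GPA}.
This closure contains every attribute of Student2, so Student1 ∩ Student2 → Student2. The join is lossless.

Yes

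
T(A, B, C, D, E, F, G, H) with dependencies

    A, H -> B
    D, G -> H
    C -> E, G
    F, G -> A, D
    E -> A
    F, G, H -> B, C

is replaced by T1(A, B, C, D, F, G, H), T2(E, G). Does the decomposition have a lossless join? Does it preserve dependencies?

Lossless test: (G)⁺ = {G}, which is a superkey of neither fragment — lossy.
Dependency preservation: the restricted closure of {C} across the fragments never reaches {E, G}, so C → E, G cannot be enforced without a join — not preserved.

lossy and not dependency-preserving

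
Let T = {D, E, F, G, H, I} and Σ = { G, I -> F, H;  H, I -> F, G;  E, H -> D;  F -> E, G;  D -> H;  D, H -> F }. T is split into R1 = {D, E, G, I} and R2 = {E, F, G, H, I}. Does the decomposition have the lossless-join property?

Common attributes: R1 ∩ R2 = {E, G, I}.
Closure of {E, G, I}: G, I → F, H applies, adding F, H; E, H → D applies, adding D. So (E, G, I)⁺ = {D, E, F, G, H, I}.
This closure contains every attribute of R1, so R1 ∩ R2 → R1. The join is lossless.

Yes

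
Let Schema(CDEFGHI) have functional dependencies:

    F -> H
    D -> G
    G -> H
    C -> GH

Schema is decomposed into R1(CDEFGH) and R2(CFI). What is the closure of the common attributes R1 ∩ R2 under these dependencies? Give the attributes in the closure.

R1 ∩ R2 = {CF}.
F → H applies, adding H
C → GH applies, adding G
Closure: {CFGH}.

CFGH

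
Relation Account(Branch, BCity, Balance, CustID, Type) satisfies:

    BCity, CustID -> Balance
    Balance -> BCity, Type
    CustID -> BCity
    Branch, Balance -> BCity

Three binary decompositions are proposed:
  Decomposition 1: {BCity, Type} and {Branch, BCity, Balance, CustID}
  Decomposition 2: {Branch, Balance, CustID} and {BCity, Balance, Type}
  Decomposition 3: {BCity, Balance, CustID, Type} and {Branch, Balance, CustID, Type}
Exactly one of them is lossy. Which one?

Decomposition 1

Decomposition 1: common = {BCity}, closure = {BCity} → lossy.
Decomposition 2: common = {Balance}, closure = {BCity, Balance, Type} → lossless.
Decomposition 3: common = {Balance, CustID, Type}, closure = {BCity, Balance, CustID, Type} → lossless.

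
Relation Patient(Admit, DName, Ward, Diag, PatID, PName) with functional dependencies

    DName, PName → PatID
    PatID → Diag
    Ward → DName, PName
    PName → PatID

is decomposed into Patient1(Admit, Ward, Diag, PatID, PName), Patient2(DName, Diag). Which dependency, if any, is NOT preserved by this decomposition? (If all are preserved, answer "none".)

Ward → DName, PName

Check Ward → DName, PName: no single fragment contains all of {DName, Ward, PName}, and the restricted closure of {Ward} across the fragments never reaches {DName, PName}.
DName, PName → PatID is preserved.
PatID → Diag is preserved.
PName → PatID is preserved.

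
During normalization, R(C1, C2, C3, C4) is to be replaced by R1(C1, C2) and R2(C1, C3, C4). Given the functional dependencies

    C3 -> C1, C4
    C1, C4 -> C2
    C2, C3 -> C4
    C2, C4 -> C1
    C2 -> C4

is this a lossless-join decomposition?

No

Common attributes: R1 ∩ R2 = {C1}.
No dependency enlarges {C1}, so (C1)⁺ = {C1}.
The closure contains neither all of R1 = {C1, C2} nor all of R2 = {C1, C3, C4}, so the common attributes are not a superkey of either fragment. The join is lossy.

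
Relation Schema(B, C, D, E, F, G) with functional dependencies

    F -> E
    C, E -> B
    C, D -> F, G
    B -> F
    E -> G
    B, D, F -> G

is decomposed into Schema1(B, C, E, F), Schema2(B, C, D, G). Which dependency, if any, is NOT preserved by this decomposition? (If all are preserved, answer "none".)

E -> G

Check E → G: no single fragment contains all of {E, G}, and the restricted closure of {E} across the fragments never reaches {G}.
F → E is preserved.
C, E → B is preserved.
C, D → F, G is preserved.
B → F is preserved.
B, D, F → G is preserved.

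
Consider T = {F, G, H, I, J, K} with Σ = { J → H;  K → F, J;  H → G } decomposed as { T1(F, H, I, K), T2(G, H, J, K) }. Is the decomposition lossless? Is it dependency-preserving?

lossless and dependency-preserving

Lossless test: (H, K)⁺ = {F, G, H, J, K}, which contains all of one fragment — lossless.
Dependency preservation: K → F, J is not contained in any single fragment, but the restricted closure of its left-hand side across the fragments still reaches the right-hand side; the remaining FDs each lie inside some fragment. All dependencies are preserved.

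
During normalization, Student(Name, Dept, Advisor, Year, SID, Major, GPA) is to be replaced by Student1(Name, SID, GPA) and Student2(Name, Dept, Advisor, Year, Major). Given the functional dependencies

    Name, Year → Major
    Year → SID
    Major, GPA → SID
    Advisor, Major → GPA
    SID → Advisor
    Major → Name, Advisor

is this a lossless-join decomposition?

Common attributes: Student1 ∩ Student2 = {Name}.
No dependency enlarges {Name}, so (Name)⁺ = {Name}.
The closure contains neither all of Student1 = {Name, SID, GPA} nor all of Student2 = {Name, Dept, Advisor, Year, Major}, so the common attributes are not a superkey of either fragment. The join is lossy.

No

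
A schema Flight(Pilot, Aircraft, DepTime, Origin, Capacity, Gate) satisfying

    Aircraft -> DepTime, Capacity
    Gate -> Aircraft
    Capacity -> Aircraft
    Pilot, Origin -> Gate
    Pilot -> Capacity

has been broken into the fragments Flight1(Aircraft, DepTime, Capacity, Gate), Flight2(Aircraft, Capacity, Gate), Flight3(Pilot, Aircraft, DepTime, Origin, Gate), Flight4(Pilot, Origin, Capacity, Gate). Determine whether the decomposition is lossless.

Chase test. Columns are Pilot, Aircraft, DepTime, Origin, Capacity, Gate; row i has aⱼ where attribute j ∈ Flighti, else bᵢⱼ.
Initial tableau (one row per fragment):
  row 1: b11 a2 a3 b14 a5 a6
  row 2: b21 a2 b23 b24 a5 a6
  row 3: a1 a2 a3 a4 b35 a6
  row 4: a1 b42 b43 a4 a5 a6
Rows 1 and 2 agree on Aircraft; apply Aircraft→DepTime, Capacity and equate their DepTime, Capacity entries.
Rows 1 and 3 agree on Aircraft; apply Aircraft→DepTime, Capacity and equate their DepTime, Capacity entries.
Rows 1 and 4 agree on Gate; apply Gate→Aircraft and equate their Aircraft entries.
Rows 1 and 4 agree on Aircraft; apply Aircraft→DepTime, Capacity and equate their DepTime, Capacity entries.
Row 3 is now all distinguished symbols — the join is lossless.

Yes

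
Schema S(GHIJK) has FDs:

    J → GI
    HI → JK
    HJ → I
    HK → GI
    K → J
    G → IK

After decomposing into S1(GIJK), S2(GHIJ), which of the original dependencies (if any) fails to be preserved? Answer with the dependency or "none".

J → GI lies within S1.
HI → JK: restricted closure across fragments reaches JK.
HJ → I lies within S2.
HK → GI: restricted closure across fragments reaches GI.
K → J lies within S1.
G → IK lies within S1.
Every dependency is enforceable on the fragments, so the decomposition is dependency-preserving.

none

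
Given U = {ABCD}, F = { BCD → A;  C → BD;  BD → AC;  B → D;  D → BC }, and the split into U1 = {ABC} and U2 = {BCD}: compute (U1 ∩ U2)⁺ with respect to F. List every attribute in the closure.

ABCD

U1 ∩ U2 = {BC}.
C → BD applies, adding D
BD → AC applies, adding A
Closure: {ABCD}.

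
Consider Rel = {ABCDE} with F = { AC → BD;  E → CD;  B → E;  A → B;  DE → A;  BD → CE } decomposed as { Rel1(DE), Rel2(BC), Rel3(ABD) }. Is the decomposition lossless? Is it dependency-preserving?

lossy and not dependency-preserving

Lossless test (chase): Rows 2 and 3 agree on B; apply B→E and equate their E entries. Rows 2 and 3 agree on E; apply E→CD and equate their CD entries. Rows 2 and 3 agree on DE; apply DE→A and equate their A entries. No row becomes fully distinguished — the join is lossy.
Dependency preservation: the restricted closure of {E} across the fragments never reaches {CD}, so E → CD cannot be enforced without a join — not preserved.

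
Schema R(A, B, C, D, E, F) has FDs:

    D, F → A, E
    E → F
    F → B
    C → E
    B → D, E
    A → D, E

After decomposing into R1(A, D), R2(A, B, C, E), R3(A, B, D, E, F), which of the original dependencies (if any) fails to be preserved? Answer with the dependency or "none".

D, F → A, E lies within R3.
E → F lies within R3.
F → B lies within R3.
C → E lies within R2.
B → D, E lies within R3.
A → D, E lies within R3.
Every dependency is enforceable on the fragments, so the decomposition is dependency-preserving.

none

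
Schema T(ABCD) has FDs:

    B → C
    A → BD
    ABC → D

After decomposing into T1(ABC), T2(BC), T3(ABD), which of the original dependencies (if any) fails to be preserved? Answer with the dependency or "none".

none

B → C lies within T1.
A → BD lies within T3.
ABC → D: restricted closure across fragments reaches D.
Every dependency is enforceable on the fragments, so the decomposition is dependency-preserving.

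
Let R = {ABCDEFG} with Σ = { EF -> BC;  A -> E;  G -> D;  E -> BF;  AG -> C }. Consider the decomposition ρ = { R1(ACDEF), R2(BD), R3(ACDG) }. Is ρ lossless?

No

Chase test. Columns are ABCDEFG; row i has aⱼ where attribute j ∈ Ri, else bᵢⱼ.
Initial tableau (one row per fragment):
  row 1: a1 b12 a3 a4 a5 a6 b17
  row 2: b21 a2 b23 a4 b25 b26 b27
  row 3: a1 b32 a3 a4 b35 b36 a7
Rows 1 and 3 agree on A; apply A→E and equate their E entries.
Rows 1 and 3 agree on E; apply E→BF and equate their BF entries.
No row becomes fully distinguished — the join is lossy.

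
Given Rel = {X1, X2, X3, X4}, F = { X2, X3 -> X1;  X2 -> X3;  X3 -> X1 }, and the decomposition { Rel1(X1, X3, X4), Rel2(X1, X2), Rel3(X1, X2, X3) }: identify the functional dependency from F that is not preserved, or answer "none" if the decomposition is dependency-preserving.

none

X2, X3 → X1 lies within Rel3.
X2 → X3 lies within Rel3.
X3 → X1 lies within Rel1.
Every dependency is enforceable on the fragments, so the decomposition is dependency-preserving.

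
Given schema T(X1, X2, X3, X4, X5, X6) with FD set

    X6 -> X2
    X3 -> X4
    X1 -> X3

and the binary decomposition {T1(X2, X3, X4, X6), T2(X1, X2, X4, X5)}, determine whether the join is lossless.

Common attributes: T1 ∩ T2 = {X2, X4}.
No dependency enlarges {X2, X4}, so (X2, X4)⁺ = {X2, X4}.
The closure contains neither all of T1 = {X2, X3, X4, X6} nor all of T2 = {X1, X2, X4, X5}, so the common attributes are not a superkey of either fragment. The join is lossy.

No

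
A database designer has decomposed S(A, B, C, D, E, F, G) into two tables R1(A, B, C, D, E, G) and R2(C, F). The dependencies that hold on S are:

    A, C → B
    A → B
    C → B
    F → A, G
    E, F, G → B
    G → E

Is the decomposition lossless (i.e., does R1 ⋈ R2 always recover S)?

No

Common attributes: R1 ∩ R2 = {C}.
Closure of {C}: C → B applies, adding B. So (C)⁺ = {B, C}.
The closure contains neither all of R1 = {A, B, C, D, E, G} nor all of R2 = {C, F}, so the common attributes are not a superkey of either fragment. The join is lossy.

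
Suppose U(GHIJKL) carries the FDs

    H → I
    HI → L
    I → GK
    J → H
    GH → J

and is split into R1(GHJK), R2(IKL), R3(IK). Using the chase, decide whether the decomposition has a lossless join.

Chase test. Columns are GHIJKL; row i has aⱼ where attribute j ∈ Ri, else bᵢⱼ.
Initial tableau (one row per fragment):
  row 1: a1 a2 b13 a4 a5 b16
  row 2: b21 b22 a3 b24 a5 a6
  row 3: b31 b32 a3 b34 a5 b36
Rows 2 and 3 agree on I; apply I→GK and equate their GK entries.
No row becomes fully distinguished — the join is lossy.

No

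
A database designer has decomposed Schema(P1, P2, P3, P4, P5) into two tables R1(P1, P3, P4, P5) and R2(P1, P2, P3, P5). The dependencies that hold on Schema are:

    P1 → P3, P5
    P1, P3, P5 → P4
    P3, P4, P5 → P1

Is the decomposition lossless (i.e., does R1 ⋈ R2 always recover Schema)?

Yes

Common attributes: R1 ∩ R2 = {P1, P3, P5}.
Closure of {P1, P3, P5}: P1, P3, P5 → P4 applies, adding P4. So (P1, P3, P5)⁺ = {P1, P3, P4, P5}.
This closure contains every attribute of R1, so R1 ∩ R2 → R1. The join is lossless.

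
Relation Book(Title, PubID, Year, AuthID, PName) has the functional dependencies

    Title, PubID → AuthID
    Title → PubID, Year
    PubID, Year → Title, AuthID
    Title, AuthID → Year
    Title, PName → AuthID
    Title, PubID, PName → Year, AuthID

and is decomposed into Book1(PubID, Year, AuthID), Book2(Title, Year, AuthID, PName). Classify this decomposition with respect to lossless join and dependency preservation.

Lossless test: (Year, AuthID)⁺ = {Year, AuthID}, which is a superkey of neither fragment — lossy.
Dependency preservation: the restricted closure of {Title} across the fragments never reaches {PubID, Year}, so Title → PubID, Year cannot be enforced without a join — not preserved.

lossy and not dependency-preserving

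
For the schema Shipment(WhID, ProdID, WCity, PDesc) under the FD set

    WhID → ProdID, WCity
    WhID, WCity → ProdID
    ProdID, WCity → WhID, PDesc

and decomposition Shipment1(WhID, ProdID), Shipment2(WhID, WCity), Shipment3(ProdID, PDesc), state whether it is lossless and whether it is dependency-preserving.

Lossless test (chase): Rows 1 and 2 agree on WhID; apply WhID→ProdID, WCity and equate their ProdID, WCity entries. Rows 1 and 2 agree on ProdID, WCity; apply ProdID, WCity→WhID, PDesc and equate their WhID, PDesc entries. No row becomes fully distinguished — the join is lossy.
Dependency preservation: the restricted closure of {ProdID, WCity} across the fragments never reaches {WhID, PDesc}, so ProdID, WCity → WhID, PDesc cannot be enforced without a join — not preserved.

lossy and not dependency-preserving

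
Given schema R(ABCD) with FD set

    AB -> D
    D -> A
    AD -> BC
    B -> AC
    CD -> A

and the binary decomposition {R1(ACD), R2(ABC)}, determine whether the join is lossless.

No

Common attributes: R1 ∩ R2 = {AC}.
No dependency enlarges {AC}, so (AC)⁺ = {AC}.
The closure contains neither all of R1 = {ACD} nor all of R2 = {ABC}, so the common attributes are not a superkey of either fragment. The join is lossy.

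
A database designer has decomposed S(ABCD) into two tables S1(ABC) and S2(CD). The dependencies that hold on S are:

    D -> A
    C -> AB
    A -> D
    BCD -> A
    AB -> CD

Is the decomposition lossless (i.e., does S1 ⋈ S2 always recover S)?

Yes

Common attributes: S1 ∩ S2 = {C}.
Closure of {C}: C → AB applies, adding AB; A → D applies, adding D. So (C)⁺ = {ABCD}.
This closure contains every attribute of S1, so S1 ∩ S2 → S1. The join is lossless.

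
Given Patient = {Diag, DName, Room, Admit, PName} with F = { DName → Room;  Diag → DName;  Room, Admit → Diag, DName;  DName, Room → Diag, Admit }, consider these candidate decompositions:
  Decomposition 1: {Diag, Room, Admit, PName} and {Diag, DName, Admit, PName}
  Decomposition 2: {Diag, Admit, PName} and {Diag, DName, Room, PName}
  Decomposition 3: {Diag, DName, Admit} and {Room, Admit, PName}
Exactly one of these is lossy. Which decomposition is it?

Decomposition 3

Decomposition 1: common = {Diag, Admit, PName}, closure = {Diag, DName, Room, Admit, PName} → lossless.
Decomposition 2: common = {Diag, PName}, closure = {Diag, DName, Room, Admit, PName} → lossless.
Decomposition 3: common = {Admit}, closure = {Admit} → lossy.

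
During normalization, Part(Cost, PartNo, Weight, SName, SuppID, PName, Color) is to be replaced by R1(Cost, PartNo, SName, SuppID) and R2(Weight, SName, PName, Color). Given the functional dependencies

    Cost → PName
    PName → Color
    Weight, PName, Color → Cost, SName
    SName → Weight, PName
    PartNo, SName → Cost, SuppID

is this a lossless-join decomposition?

Common attributes: R1 ∩ R2 = {SName}.
Closure of {SName}: SName → Weight, PName applies, adding Weight, PName; PName → Color applies, adding Color; Weight, PName, Color → Cost, SName applies, adding Cost. So (SName)⁺ = {Cost, Weight, SName, PName, Color}.
This closure contains every attribute of R2, so R1 ∩ R2 → R2. The join is lossless.

Yes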